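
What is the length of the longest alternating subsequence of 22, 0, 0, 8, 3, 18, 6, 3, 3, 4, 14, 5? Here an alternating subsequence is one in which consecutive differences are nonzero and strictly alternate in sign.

8

Track the best alternating length ending on an up-step vs a down-step at each position: up/down = 1/1, 1/2, 1/2, 3/2, 3/4, 5/2, 5/6, 3/6, 3/6, 7/6, 7/6, 7/8.
The maximum over both is 8; one such subsequence is 22, 0, 8, 3, 18, 6, 14, 5.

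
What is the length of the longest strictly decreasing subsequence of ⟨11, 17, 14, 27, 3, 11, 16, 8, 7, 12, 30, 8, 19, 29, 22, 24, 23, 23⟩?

5

One longest decreasing subsequence is 17, 14, 11, 8, 7 (positions 2,3,6,8,9), of length 5; no longer one exists.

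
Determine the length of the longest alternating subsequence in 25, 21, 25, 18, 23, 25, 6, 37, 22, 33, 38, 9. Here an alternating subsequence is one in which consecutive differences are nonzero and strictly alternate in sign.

10

Track the best alternating length ending on an up-step vs a down-step at each position: up/down = 1/1, 1/2, 3/1, 1/4, 5/4, 5/1, 1/6, 7/1, 7/8, 9/8, 9/1, 7/10.
The maximum over both is 10; one such subsequence is 25, 21, 25, 18, 23, 6, 37, 22, 33, 9.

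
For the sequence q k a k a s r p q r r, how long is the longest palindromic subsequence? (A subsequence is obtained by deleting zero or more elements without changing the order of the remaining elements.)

5

Using dp[i][j] = 2 + dp[i+1][j−1] if the ends match, else max(dp[i+1][j], dp[i][j−1]):
dp[1][11] = 5. A witness is qakaq at positions 1,3,4,5,9.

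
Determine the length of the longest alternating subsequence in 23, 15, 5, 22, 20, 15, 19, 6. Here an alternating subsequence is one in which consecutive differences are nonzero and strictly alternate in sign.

A longest alternating subsequence is 23, 15, 22, 15, 19, 6 (positions 1,2,4,6,7,8); its 5 consecutive differences strictly alternate in sign, and length 6 is optimal.

6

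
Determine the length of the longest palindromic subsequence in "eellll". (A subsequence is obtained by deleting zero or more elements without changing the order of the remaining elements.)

4

One longest palindromic subsequence is llll (positions 3,4,5,6); it reads the same forward and backward, and the interval DP gives dp[1][6] = 4.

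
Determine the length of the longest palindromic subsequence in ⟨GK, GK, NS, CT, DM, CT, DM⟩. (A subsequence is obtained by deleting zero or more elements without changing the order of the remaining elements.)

Using dp[i][j] = 2 + dp[i+1][j−1] if the ends match, else max(dp[i+1][j], dp[i][j−1]):
dp[1][7] = 3. A witness is DM CT DM at positions 5,6,7.

3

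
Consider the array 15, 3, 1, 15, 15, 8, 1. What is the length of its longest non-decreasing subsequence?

3

Scanning left to right, the best length ending at each element is: 15→1, 3→1, 1→1, 15→2, 15→3, 8→2, 1→2.
So the longest non-decreasing subsequence has length 3, e.g. 15, 15, 15.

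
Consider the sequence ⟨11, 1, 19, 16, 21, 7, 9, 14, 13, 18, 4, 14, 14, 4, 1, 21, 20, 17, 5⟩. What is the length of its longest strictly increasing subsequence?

Scanning left to right, the best length ending at each element is: 11→1, 1→1, 19→2, 16→2, 21→3, 7→2, 9→3, 14→4, 13→4, 18→5, 4→2, 14→5, 14→5, 4→2, 1→1, 21→6, 20→6, 17→6, 5→3.
So the longest increasing subsequence has length 6, e.g. 1, 7, 9, 14, 18, 21.

6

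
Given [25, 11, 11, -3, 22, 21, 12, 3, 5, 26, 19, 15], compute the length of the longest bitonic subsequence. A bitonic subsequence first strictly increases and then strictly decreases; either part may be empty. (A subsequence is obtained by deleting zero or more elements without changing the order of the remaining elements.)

One longest bitonic subsequence is -3, 3, 5, 26, 19, 15 (positions 4,8,9,10,11,12): it rises to 26 then falls. Length 6 is optimal.

6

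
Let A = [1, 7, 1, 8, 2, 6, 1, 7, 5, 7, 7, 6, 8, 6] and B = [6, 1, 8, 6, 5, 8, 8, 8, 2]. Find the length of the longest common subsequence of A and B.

Backtracking the LCS table gives one alignment: 1 (A3,B2) → 8 (A4,B3) → 6 (A6,B4) → 5 (A9,B5) → 8 (A13,B8).
So the longest common subsequence has length 5.

5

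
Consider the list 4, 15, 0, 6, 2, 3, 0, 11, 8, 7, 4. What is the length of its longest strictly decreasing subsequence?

One longest decreasing subsequence is 15, 11, 8, 7, 4 (positions 2,8,9,10,11), of length 5; no longer one exists.

5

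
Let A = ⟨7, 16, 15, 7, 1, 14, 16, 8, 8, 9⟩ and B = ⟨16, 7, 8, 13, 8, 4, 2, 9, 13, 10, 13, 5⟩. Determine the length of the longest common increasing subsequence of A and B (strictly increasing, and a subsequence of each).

A longest common strictly increasing subsequence is 7, 8, 9 (length 3); it appears in order in both A and B, and no longer such subsequence exists.

3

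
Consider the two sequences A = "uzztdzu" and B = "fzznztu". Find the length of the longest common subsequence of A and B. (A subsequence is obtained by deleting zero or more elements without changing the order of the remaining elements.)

Backtracking the LCS table gives one alignment: z (A2,B3) → z (A3,B5) → t (A4,B6) → u (A7,B7).
So the longest common subsequence has length 4.

4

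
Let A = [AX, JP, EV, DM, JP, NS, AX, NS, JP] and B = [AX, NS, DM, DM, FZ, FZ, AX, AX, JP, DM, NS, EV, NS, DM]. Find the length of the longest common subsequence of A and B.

Backtracking the LCS table gives one alignment: AX (A1,B8) → JP (A2,B9) → DM (A4,B10) → NS (A6,B11) → NS (A8,B13).
So the longest common subsequence has length 5.

5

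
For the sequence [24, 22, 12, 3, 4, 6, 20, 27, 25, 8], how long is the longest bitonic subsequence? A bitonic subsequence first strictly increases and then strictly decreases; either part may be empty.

7

One longest bitonic subsequence is 3, 4, 6, 20, 27, 25, 8 (positions 4,5,6,7,8,9,10): it rises to 27 then falls. Length 7 is optimal.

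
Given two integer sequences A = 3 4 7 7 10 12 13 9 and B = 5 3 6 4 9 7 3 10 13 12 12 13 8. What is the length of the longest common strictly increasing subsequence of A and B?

For each value that appears in both, track the longest common increasing run ending there.
The best achievable length is 6; one witness is 3, 4, 7, 10, 12, 13 (A-positions 1,2,3,5,6,7, B-positions 2,4,6,8,10,12).

6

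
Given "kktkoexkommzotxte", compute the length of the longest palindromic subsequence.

Using dp[i][j] = 2 + dp[i+1][j−1] if the ends match, else max(dp[i+1][j], dp[i][j−1]):
dp[1][17] = 8. A witness is exommoxe at positions 6,7,9,10,11,13,15,17.

8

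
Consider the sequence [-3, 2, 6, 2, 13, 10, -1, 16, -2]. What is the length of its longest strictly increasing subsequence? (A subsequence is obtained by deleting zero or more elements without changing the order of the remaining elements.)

5

Scanning left to right, the best length ending at each element is: -3→1, 2→2, 6→3, 2→2, 13→4, 10→4, -1→2, 16→5, -2→2.
So the longest increasing subsequence has length 5, e.g. -3, 2, 6, 13, 16.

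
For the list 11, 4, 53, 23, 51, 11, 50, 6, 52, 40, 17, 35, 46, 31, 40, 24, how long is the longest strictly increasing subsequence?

One longest increasing subsequence is 4, 11, 17, 35, 46 (positions 2,6,11,12,13), of length 5; no longer one exists.

5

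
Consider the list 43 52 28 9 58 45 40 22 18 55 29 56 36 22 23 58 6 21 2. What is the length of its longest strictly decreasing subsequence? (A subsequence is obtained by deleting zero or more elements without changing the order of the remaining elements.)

7

Scanning left to right, the best length ending at each element is: 43→1, 52→1, 28→2, 9→3, 58→1, 45→2, 40→3, 22→4, 18→5, 55→2, 29→4, 56→2, 36→4, 22→5, 23→5, 58→1, 6→6, 21→6, 2→7.
So the longest decreasing subsequence has length 7, e.g. 52, 45, 40, 22, 18, 6, 2.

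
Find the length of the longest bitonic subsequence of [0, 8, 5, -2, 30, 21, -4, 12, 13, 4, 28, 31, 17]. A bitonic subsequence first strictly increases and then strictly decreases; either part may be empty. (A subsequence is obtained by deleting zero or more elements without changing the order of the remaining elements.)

Let inc[i] be the LIS ending at i and dec[i] the longest strictly decreasing subsequence starting at i. inc = [1, 2, 2, 1, 3, 3, 1, 3, 4, 2, 5, 6, 5], dec = [3, 4, 3, 2, 4, 3, 1, 2, 2, 1, 2, 2, 1].
max_i inc[i]+dec[i]−1 = 7, with one witness 0, 8, 12, 13, 28, 31, 17.

7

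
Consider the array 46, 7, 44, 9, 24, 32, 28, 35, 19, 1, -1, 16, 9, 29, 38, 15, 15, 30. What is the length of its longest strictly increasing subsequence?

6

One longest increasing subsequence is 7, 9, 24, 32, 35, 38 (positions 2,4,5,6,8,15), of length 6; no longer one exists.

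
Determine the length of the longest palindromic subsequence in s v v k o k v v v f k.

7

One longest palindromic subsequence is vvkokvv (positions 2,3,4,5,6,8,9); it reads the same forward and backward, and the interval DP gives dp[1][11] = 7.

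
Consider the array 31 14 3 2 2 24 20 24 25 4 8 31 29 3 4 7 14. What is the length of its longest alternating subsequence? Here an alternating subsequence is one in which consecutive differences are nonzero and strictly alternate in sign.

A longest alternating subsequence is 31, 14, 24, 20, 24, 4, 8, 3, 4 (positions 1,2,6,7,8,10,11,14,15); its 8 consecutive differences strictly alternate in sign, and length 9 is optimal.

9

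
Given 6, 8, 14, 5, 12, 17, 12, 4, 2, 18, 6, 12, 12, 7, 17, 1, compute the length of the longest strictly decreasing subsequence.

5

Scanning left to right, the best length ending at each element is: 6→1, 8→1, 14→1, 5→2, 12→2, 17→1, 12→2, 4→3, 2→4, 18→1, 6→3, 12→2, 12→2, 7→3, 17→2, 1→5.
So the longest decreasing subsequence has length 5, e.g. 6, 5, 4, 2, 1.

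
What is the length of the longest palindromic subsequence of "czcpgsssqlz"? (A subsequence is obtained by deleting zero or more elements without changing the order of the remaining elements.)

5

Using dp[i][j] = 2 + dp[i+1][j−1] if the ends match, else max(dp[i+1][j], dp[i][j−1]):
dp[1][11] = 5. A witness is zsssz at positions 2,6,7,8,11.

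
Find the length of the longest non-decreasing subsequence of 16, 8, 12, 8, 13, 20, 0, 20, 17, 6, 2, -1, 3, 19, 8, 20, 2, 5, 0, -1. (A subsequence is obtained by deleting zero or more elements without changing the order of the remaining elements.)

Let dp[i] be the longest non-decreasing subsequence ending at position i. Then dp = [1, 1, 2, 2, 3, 4, 1, 5, 4, 2, 2, 1, 3, 5, 4, 6, 3, 4, 2, 2].
The maximum is 6; one witness is 8, 12, 13, 20, 20, 20 at positions 2,3,5,6,8,16.

6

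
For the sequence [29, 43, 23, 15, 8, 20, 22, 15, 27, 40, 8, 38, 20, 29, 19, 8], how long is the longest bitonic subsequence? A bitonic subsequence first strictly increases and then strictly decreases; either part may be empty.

Let inc[i] be the LIS ending at i and dec[i] the longest strictly decreasing subsequence starting at i. inc = [1, 2, 1, 1, 1, 2, 3, 2, 4, 5, 1, 5, 3, 5, 3, 1], dec = [6, 6, 5, 2, 1, 3, 4, 2, 4, 5, 1, 4, 3, 3, 2, 1].
max_i inc[i]+dec[i]−1 = 9, with one witness 15, 20, 22, 27, 40, 38, 29, 19, 8.

9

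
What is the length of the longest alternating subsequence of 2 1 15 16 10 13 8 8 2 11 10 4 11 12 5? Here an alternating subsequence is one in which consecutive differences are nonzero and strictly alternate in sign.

A longest alternating subsequence is 2, 1, 15, 10, 13, 8, 11, 10, 11, 5 (positions 1,2,3,5,6,7,10,11,13,15); its 9 consecutive differences strictly alternate in sign, and length 10 is optimal.

10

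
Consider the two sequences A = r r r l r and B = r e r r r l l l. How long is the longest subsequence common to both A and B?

A longest common subsequence is rrrl (length 4); the LCS DP confirms no longer common subsequence exists.

4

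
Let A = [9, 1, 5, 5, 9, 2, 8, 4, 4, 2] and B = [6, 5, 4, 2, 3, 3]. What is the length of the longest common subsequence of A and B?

3

A longest common subsequence is 5, 4, 2 (length 3); the LCS DP confirms no longer common subsequence exists.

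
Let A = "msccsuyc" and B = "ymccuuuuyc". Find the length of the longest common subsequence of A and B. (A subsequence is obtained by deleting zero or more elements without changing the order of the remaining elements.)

A longest common subsequence is mccuyc (length 6); the LCS DP confirms no longer common subsequence exists.

6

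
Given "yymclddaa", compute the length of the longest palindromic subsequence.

2

One longest palindromic subsequence is aa (positions 8,9); it reads the same forward and backward, and the interval DP gives dp[1][9] = 2.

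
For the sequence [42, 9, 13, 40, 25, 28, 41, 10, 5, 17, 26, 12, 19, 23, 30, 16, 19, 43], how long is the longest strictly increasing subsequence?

One longest increasing subsequence is 9, 13, 17, 19, 23, 30, 43 (positions 2,3,10,13,14,15,18), of length 7; no longer one exists.

7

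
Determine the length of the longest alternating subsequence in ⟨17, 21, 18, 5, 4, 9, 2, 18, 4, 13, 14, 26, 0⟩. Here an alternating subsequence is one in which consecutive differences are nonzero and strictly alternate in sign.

9

A longest alternating subsequence is 17, 21, 5, 9, 2, 18, 4, 13, 0 (positions 1,2,4,6,7,8,9,10,13); its 8 consecutive differences strictly alternate in sign, and length 9 is optimal.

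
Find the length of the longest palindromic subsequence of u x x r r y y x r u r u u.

8

One longest palindromic subsequence is urryyrru (positions 1,4,5,6,7,9,11,13); it reads the same forward and backward, and the interval DP gives dp[1][13] = 8.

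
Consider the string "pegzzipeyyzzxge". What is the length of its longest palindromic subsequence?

One longest palindromic subsequence is egzzyyzzge (positions 2,3,4,5,9,10,11,12,14,15); it reads the same forward and backward, and the interval DP gives dp[1][15] = 10.

10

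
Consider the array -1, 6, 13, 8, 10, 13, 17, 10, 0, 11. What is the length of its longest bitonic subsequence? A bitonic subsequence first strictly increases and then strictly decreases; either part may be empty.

One longest bitonic subsequence is -1, 6, 8, 10, 13, 17, 10, 0 (positions 1,2,4,5,6,7,8,9): it rises to 17 then falls. Length 8 is optimal.

8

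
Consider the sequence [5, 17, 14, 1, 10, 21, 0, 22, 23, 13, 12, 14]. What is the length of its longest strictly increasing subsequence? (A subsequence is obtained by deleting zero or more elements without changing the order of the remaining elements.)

Let dp[i] be the longest increasing subsequence ending at position i. Then dp = [1, 2, 2, 1, 2, 3, 1, 4, 5, 3, 3, 4].
The maximum is 5; one witness is 5, 17, 21, 22, 23 at positions 1,2,6,8,9.

5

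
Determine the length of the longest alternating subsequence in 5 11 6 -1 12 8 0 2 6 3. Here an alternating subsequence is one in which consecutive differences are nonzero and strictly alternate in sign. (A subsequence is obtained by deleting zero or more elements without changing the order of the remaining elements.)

7

Track the best alternating length ending on an up-step vs a down-step at each position: up/down = 1/1, 2/1, 2/3, 1/3, 4/1, 4/5, 4/5, 6/5, 6/5, 6/7.
The maximum over both is 7; one such subsequence is 5, 11, 6, 12, 0, 6, 3.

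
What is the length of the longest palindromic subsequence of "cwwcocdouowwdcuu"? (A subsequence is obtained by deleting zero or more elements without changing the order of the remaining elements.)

9

Using dp[i][j] = 2 + dp[i+1][j−1] if the ends match, else max(dp[i+1][j], dp[i][j−1]):
dp[1][16] = 9. A witness is cwwouowwc at positions 1,2,3,5,9,10,11,12,14.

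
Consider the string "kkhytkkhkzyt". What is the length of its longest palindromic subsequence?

6

One longest palindromic subsequence is khkkhk (positions 2,3,6,7,8,9); it reads the same forward and backward, and the interval DP gives dp[1][12] = 6.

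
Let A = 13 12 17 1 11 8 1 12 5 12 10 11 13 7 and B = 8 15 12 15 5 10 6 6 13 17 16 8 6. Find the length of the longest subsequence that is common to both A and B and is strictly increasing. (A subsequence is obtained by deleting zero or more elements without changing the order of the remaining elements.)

3

A longest common strictly increasing subsequence is 8, 12, 13 (length 3); it appears in order in both A and B, and no longer such subsequence exists.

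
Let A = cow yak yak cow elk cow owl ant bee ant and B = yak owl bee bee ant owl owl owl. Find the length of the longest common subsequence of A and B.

A longest common subsequence is yak, owl, bee, ant (length 4); the LCS DP confirms no longer common subsequence exists.

4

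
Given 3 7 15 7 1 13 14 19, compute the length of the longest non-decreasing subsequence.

6

One longest non-decreasing subsequence is 3, 7, 7, 13, 14, 19 (positions 1,2,4,6,7,8), of length 6; no longer one exists.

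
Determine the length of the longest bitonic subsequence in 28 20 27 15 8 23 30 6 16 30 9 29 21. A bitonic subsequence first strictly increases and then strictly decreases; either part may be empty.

One longest bitonic subsequence is 28, 27, 23, 16, 9 (positions 1,3,6,9,11): it rises to 28 then falls. Length 5 is optimal.

5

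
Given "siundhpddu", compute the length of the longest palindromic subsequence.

Using dp[i][j] = 2 + dp[i+1][j−1] if the ends match, else max(dp[i+1][j], dp[i][j−1]):
dp[1][10] = 5. A witness is udddu at positions 3,5,8,9,10.

5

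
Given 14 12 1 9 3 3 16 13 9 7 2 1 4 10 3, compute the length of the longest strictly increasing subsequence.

4

Scanning left to right, the best length ending at each element is: 14→1, 12→1, 1→1, 9→2, 3→2, 3→2, 16→3, 13→3, 9→3, 7→3, 2→2, 1→1, 4→3, 10→4, 3→3.
So the longest increasing subsequence has length 4, e.g. 1, 3, 9, 10.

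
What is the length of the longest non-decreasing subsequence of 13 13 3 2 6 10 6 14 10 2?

One longest non-decreasing subsequence is 3, 6, 10, 14 (positions 3,5,6,8), of length 4; no longer one exists.

4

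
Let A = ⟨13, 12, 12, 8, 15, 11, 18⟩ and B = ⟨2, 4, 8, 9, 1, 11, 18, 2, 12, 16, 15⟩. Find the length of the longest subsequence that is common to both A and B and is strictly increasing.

A longest common strictly increasing subsequence is 8, 11, 18 (length 3); it appears in order in both A and B, and no longer such subsequence exists.

3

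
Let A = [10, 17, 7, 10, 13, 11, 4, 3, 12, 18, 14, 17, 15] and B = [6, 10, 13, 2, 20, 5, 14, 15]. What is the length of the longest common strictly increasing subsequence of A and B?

4

A longest common strictly increasing subsequence is 10, 13, 14, 15 (length 4); it appears in order in both A and B, and no longer such subsequence exists.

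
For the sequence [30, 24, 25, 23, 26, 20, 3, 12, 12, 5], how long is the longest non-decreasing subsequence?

One longest non-decreasing subsequence is 24, 25, 26 (positions 2,3,5), of length 3; no longer one exists.

3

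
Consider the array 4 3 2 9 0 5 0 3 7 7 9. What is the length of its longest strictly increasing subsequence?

4

Scanning left to right, the best length ending at each element is: 4→1, 3→1, 2→1, 9→2, 0→1, 5→2, 0→1, 3→2, 7→3, 7→3, 9→4.
So the longest increasing subsequence has length 4, e.g. 4, 5, 7, 9.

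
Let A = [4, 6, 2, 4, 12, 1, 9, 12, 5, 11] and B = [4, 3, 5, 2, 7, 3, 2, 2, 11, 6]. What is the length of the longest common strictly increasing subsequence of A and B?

3

A longest common strictly increasing subsequence is 4, 5, 11 (length 3); it appears in order in both A and B, and no longer such subsequence exists.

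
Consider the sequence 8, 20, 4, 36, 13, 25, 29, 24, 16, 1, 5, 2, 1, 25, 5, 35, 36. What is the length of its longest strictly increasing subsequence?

Scanning left to right, the best length ending at each element is: 8→1, 20→2, 4→1, 36→3, 13→2, 25→3, 29→4, 24→3, 16→3, 1→1, 5→2, 2→2, 1→1, 25→4, 5→3, 35→5, 36→6.
So the longest increasing subsequence has length 6, e.g. 8, 20, 25, 29, 35, 36.

6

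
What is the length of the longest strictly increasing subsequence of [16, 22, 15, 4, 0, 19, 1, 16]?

Let dp[i] be the longest increasing subsequence ending at position i. Then dp = [1, 2, 1, 1, 1, 2, 2, 3].
The maximum is 3; one witness is 0, 1, 16 at positions 5,7,8.

3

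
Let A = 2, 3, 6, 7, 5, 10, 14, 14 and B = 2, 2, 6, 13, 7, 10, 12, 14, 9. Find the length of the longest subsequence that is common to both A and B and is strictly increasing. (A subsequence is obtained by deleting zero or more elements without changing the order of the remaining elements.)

For each value that appears in both, track the longest common increasing run ending there.
The best achievable length is 5; one witness is 2, 6, 7, 10, 14 (A-positions 1,3,4,6,7, B-positions 1,3,5,6,8).

5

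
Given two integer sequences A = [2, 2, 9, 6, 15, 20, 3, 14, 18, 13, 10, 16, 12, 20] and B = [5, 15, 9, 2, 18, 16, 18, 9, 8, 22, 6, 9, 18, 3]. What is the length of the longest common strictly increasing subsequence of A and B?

3

A longest common strictly increasing subsequence is 2, 9, 18 (length 3); it appears in order in both A and B, and no longer such subsequence exists.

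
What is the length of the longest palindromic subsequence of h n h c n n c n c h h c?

9

One longest palindromic subsequence is hhcncnchh (positions 1,3,4,5,7,8,9,10,11); it reads the same forward and backward, and the interval DP gives dp[1][12] = 9.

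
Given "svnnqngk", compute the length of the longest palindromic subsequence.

One longest palindromic subsequence is nqn (positions 4,5,6); it reads the same forward and backward, and the interval DP gives dp[1][8] = 3.

3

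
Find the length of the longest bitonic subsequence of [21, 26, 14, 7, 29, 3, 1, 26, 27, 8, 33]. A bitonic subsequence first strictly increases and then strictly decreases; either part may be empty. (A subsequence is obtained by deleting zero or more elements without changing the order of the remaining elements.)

One longest bitonic subsequence is 21, 26, 14, 7, 3, 1 (positions 1,2,3,4,6,7): it rises to 26 then falls. Length 6 is optimal.

6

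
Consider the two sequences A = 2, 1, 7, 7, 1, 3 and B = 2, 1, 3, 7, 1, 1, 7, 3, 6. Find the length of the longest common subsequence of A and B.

5

A longest common subsequence is 2, 1, 7, 7, 3 (length 5); the LCS DP confirms no longer common subsequence exists.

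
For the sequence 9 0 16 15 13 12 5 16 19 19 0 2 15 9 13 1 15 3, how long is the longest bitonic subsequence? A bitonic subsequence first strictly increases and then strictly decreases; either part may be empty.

8

Let inc[i] be the LIS ending at i and dec[i] the longest strictly decreasing subsequence starting at i. inc = [1, 1, 2, 2, 2, 2, 2, 3, 4, 4, 1, 2, 3, 3, 4, 2, 5, 3], dec = [4, 1, 7, 6, 5, 4, 3, 4, 4, 4, 1, 2, 3, 2, 2, 1, 2, 1].
max_i inc[i]+dec[i]−1 = 8, with one witness 9, 16, 15, 13, 12, 5, 2, 1.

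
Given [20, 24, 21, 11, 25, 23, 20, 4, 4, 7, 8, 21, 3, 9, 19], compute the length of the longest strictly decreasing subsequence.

5

One longest decreasing subsequence is 24, 21, 11, 4, 3 (positions 2,3,4,8,13), of length 5; no longer one exists.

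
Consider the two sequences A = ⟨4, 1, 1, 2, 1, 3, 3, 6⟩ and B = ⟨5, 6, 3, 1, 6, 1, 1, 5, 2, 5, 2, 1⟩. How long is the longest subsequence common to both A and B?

4

A longest common subsequence is 1, 1, 2, 1 (length 4); the LCS DP confirms no longer common subsequence exists.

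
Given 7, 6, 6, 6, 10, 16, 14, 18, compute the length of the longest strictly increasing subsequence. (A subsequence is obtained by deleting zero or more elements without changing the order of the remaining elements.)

4

Scanning left to right, the best length ending at each element is: 7→1, 6→1, 6→1, 6→1, 10→2, 16→3, 14→3, 18→4.
So the longest increasing subsequence has length 4, e.g. 7, 10, 16, 18.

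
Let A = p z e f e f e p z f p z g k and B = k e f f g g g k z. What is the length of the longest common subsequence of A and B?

Backtracking the LCS table gives one alignment: e (A3,B2) → f (A4,B3) → f (A6,B4) → g (A13,B7) → k (A14,B8).
So the longest common subsequence has length 5.

5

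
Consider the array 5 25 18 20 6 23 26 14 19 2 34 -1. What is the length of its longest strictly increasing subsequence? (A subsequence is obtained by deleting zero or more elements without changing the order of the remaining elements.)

Scanning left to right, the best length ending at each element is: 5→1, 25→2, 18→2, 20→3, 6→2, 23→4, 26→5, 14→3, 19→4, 2→1, 34→6, -1→1.
So the longest increasing subsequence has length 6, e.g. 5, 18, 20, 23, 26, 34.

6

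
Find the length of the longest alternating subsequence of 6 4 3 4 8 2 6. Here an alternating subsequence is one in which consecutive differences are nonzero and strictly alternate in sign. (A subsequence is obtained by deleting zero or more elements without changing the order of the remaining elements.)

A longest alternating subsequence is 6, 3, 4, 2, 6 (positions 1,3,4,6,7); its 4 consecutive differences strictly alternate in sign, and length 5 is optimal.

5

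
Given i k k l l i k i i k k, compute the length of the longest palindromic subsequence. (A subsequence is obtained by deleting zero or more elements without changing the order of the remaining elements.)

One longest palindromic subsequence is kkiiikk (positions 2,3,6,8,9,10,11); it reads the same forward and backward, and the interval DP gives dp[1][11] = 7.

7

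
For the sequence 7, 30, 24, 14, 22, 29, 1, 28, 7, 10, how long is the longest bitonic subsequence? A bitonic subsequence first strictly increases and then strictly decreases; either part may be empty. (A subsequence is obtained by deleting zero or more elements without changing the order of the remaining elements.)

6

One longest bitonic subsequence is 7, 14, 22, 29, 28, 10 (positions 1,4,5,6,8,10): it rises to 29 then falls. Length 6 is optimal.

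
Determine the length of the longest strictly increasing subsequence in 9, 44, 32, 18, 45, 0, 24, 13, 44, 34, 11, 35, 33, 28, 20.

One longest increasing subsequence is 9, 18, 24, 34, 35 (positions 1,4,7,10,12), of length 5; no longer one exists.

5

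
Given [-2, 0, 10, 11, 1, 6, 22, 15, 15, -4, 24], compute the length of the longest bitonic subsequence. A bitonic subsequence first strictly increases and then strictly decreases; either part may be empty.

7

One longest bitonic subsequence is -2, 0, 10, 11, 22, 15, -4 (positions 1,2,3,4,7,9,10): it rises to 22 then falls. Length 7 is optimal.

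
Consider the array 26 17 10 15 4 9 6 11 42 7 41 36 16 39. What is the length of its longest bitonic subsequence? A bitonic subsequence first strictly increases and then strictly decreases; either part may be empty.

7

Let inc[i] be the LIS ending at i and dec[i] the longest strictly decreasing subsequence starting at i. inc = [1, 1, 1, 2, 1, 2, 2, 3, 4, 3, 4, 4, 4, 5], dec = [5, 4, 3, 3, 1, 2, 1, 2, 4, 1, 3, 2, 1, 1].
max_i inc[i]+dec[i]−1 = 7, with one witness 4, 9, 11, 42, 41, 36, 16.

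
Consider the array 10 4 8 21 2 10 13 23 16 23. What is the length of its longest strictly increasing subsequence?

6

Let dp[i] be the longest increasing subsequence ending at position i. Then dp = [1, 1, 2, 3, 1, 3, 4, 5, 5, 6].
The maximum is 6; one witness is 4, 8, 10, 13, 16, 23 at positions 2,3,6,7,9,10.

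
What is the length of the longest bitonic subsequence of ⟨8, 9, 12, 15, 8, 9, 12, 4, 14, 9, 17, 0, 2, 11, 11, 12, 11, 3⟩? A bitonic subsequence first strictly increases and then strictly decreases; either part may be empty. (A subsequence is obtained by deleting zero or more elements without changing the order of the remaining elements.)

Let inc[i] be the LIS ending at i and dec[i] the longest strictly decreasing subsequence starting at i. inc = [1, 2, 3, 4, 1, 2, 3, 1, 4, 2, 5, 1, 2, 3, 3, 4, 3, 3], dec = [3, 4, 4, 5, 3, 3, 3, 2, 4, 2, 4, 1, 1, 2, 2, 3, 2, 1].
max_i inc[i]+dec[i]−1 = 8, with one witness 8, 9, 12, 15, 14, 12, 11, 3.

8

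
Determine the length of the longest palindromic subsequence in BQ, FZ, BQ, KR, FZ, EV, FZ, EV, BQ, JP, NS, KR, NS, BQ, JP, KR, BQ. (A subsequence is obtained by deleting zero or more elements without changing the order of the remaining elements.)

Using dp[i][j] = 2 + dp[i+1][j−1] if the ends match, else max(dp[i+1][j], dp[i][j−1]):
dp[1][17] = 9. A witness is BQ KR JP NS KR NS JP KR BQ at positions 1,4,10,11,12,13,15,16,17.

9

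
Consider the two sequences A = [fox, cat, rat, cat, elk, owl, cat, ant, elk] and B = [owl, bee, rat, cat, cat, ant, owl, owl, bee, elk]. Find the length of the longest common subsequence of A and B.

Backtracking the LCS table gives one alignment: rat (A3,B3) → cat (A4,B4) → cat (A7,B5) → ant (A8,B6) → elk (A9,B10).
So the longest common subsequence has length 5.

5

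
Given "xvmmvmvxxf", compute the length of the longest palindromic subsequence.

One longest palindromic subsequence is xvmvmvx (positions 1,2,3,5,6,7,9); it reads the same forward and backward, and the interval DP gives dp[1][10] = 7.

7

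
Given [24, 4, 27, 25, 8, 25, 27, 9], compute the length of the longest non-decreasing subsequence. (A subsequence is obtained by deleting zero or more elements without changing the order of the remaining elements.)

Scanning left to right, the best length ending at each element is: 24→1, 4→1, 27→2, 25→2, 8→2, 25→3, 27→4, 9→3.
So the longest non-decreasing subsequence has length 4, e.g. 24, 25, 25, 27.

4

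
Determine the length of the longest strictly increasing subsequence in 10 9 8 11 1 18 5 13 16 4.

4

Let dp[i] be the longest increasing subsequence ending at position i. Then dp = [1, 1, 1, 2, 1, 3, 2, 3, 4, 2].
The maximum is 4; one witness is 10, 11, 13, 16 at positions 1,4,8,9.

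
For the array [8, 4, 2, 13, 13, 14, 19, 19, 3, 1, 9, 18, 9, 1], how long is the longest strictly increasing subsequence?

4

Let dp[i] be the longest increasing subsequence ending at position i. Then dp = [1, 1, 1, 2, 2, 3, 4, 4, 2, 1, 3, 4, 3, 1].
The maximum is 4; one witness is 8, 13, 14, 19 at positions 1,4,6,7.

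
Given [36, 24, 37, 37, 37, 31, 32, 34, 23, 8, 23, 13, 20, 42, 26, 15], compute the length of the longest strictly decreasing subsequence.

5

One longest decreasing subsequence is 36, 24, 23, 20, 15 (positions 1,2,9,13,16), of length 5; no longer one exists.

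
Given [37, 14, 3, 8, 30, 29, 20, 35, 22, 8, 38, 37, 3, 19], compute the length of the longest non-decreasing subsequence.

5

Scanning left to right, the best length ending at each element is: 37→1, 14→1, 3→1, 8→2, 30→3, 29→3, 20→3, 35→4, 22→4, 8→3, 38→5, 37→5, 3→2, 19→4.
So the longest non-decreasing subsequence has length 5, e.g. 3, 8, 30, 35, 38.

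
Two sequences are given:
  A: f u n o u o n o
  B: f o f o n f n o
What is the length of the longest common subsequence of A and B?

A longest common subsequence is foono (length 5); the LCS DP confirms no longer common subsequence exists.

5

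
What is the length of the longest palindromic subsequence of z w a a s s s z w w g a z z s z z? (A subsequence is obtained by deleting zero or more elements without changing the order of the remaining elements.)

8

One longest palindromic subsequence is zszwwzsz (positions 1,7,8,9,10,14,15,17); it reads the same forward and backward, and the interval DP gives dp[1][17] = 8.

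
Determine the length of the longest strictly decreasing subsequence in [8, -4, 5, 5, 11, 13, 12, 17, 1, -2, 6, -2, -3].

Let dp[i] be the longest decreasing subsequence ending at position i. Then dp = [1, 2, 2, 2, 1, 1, 2, 1, 3, 4, 3, 4, 5].
The maximum is 5; one witness is 8, 5, 1, -2, -3 at positions 1,3,9,10,13.

5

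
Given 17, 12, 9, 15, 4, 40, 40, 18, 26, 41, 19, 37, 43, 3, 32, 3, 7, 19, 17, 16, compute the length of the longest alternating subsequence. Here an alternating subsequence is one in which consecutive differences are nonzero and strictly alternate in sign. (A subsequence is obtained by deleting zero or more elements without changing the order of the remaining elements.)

Track the best alternating length ending on an up-step vs a down-step at each position: up/down = 1/1, 1/2, 1/2, 3/2, 1/4, 5/1, 5/1, 5/6, 7/6, 7/1, 7/8, 9/8, 9/1, 1/10, 11/10, 1/12, 13/12, 13/12, 13/14, 13/14.
The maximum over both is 14; one such subsequence is 17, 12, 15, 4, 40, 18, 26, 19, 37, 3, 32, 3, 19, 17.

14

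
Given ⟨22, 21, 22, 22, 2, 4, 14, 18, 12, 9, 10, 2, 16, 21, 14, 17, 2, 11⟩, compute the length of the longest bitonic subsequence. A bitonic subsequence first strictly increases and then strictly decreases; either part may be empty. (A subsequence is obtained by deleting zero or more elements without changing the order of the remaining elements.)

8

Let inc[i] be the LIS ending at i and dec[i] the longest strictly decreasing subsequence starting at i. inc = [1, 1, 2, 2, 1, 2, 3, 4, 3, 3, 4, 1, 5, 6, 5, 6, 1, 5], dec = [6, 5, 5, 5, 1, 2, 4, 4, 3, 2, 2, 1, 3, 3, 2, 2, 1, 1].
max_i inc[i]+dec[i]−1 = 8, with one witness 2, 4, 9, 10, 16, 21, 17, 11.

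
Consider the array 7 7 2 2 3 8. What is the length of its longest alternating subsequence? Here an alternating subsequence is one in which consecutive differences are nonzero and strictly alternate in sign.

A longest alternating subsequence is 7, 2, 3 (positions 1,3,5); its 2 consecutive differences strictly alternate in sign, and length 3 is optimal.

3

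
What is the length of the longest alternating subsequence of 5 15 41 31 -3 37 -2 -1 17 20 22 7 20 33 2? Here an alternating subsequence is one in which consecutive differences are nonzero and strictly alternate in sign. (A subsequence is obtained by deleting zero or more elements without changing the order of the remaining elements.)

A longest alternating subsequence is 5, 41, 31, 37, -2, 17, 7, 20, 2 (positions 1,3,4,6,7,9,12,13,15); its 8 consecutive differences strictly alternate in sign, and length 9 is optimal.

9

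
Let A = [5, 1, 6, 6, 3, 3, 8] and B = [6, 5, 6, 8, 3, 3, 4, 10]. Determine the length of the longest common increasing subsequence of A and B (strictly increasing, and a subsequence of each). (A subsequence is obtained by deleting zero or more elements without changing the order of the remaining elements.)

3

For each value that appears in both, track the longest common increasing run ending there.
The best achievable length is 3; one witness is 5, 6, 8 (A-positions 1,3,7, B-positions 2,3,4).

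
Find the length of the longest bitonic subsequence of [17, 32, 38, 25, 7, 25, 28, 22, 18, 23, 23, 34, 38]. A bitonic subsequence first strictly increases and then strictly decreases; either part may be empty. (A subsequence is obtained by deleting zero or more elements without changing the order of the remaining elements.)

One longest bitonic subsequence is 17, 32, 38, 28, 22, 18 (positions 1,2,3,7,8,9): it rises to 38 then falls. Length 6 is optimal.

6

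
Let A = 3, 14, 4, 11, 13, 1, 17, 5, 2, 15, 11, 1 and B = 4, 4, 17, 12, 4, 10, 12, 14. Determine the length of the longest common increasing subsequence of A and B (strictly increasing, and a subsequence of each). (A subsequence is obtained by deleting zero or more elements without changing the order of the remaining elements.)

A longest common strictly increasing subsequence is 4, 17 (length 2); it appears in order in both A and B, and no longer such subsequence exists.

2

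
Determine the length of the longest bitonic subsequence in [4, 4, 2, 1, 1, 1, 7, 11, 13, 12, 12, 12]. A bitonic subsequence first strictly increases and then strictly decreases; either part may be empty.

5

Let inc[i] be the LIS ending at i and dec[i] the longest strictly decreasing subsequence starting at i. inc = [1, 1, 1, 1, 1, 1, 2, 3, 4, 4, 4, 4], dec = [3, 3, 2, 1, 1, 1, 1, 1, 2, 1, 1, 1].
max_i inc[i]+dec[i]−1 = 5, with one witness 4, 7, 11, 13, 12.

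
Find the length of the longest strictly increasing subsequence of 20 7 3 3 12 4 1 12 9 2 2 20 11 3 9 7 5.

4

Let dp[i] be the longest increasing subsequence ending at position i. Then dp = [1, 1, 1, 1, 2, 2, 1, 3, 3, 2, 2, 4, 4, 3, 4, 4, 4].
The maximum is 4; one witness is 3, 4, 12, 20 at positions 3,6,8,12.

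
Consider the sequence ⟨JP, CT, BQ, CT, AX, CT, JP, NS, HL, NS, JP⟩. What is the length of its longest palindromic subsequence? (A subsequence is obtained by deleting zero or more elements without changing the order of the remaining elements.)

One longest palindromic subsequence is JP NS HL NS JP (positions 1,8,9,10,11); it reads the same forward and backward, and the interval DP gives dp[1][11] = 5.

5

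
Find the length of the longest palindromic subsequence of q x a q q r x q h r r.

One longest palindromic subsequence is qxqqxq (positions 1,2,4,5,7,8); it reads the same forward and backward, and the interval DP gives dp[1][11] = 6.

6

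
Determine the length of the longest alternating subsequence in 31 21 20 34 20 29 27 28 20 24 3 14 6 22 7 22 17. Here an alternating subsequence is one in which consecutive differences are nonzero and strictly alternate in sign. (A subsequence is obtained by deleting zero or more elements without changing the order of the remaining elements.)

16

Track the best alternating length ending on an up-step vs a down-step at each position: up/down = 1/1, 1/2, 1/2, 3/1, 1/4, 5/4, 5/6, 7/6, 1/8, 9/8, 1/10, 11/10, 11/12, 13/10, 13/14, 15/10, 15/16.
The maximum over both is 16; one such subsequence is 31, 21, 34, 20, 29, 27, 28, 20, 24, 3, 14, 6, 22, 7, 22, 17.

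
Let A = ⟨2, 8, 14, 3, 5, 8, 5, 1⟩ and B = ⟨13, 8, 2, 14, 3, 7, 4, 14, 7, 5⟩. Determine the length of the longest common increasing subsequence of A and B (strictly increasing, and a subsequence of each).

For each value that appears in both, track the longest common increasing run ending there.
The best achievable length is 3; one witness is 2, 3, 5 (A-positions 1,4,5, B-positions 3,5,10).

3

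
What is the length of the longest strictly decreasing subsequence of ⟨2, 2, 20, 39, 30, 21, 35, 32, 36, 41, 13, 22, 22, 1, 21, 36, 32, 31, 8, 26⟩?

Scanning left to right, the best length ending at each element is: 2→1, 2→1, 20→1, 39→1, 30→2, 21→3, 35→2, 32→3, 36→2, 41→1, 13→4, 22→4, 22→4, 1→5, 21→5, 36→2, 32→3, 31→4, 8→6, 26→5.
So the longest decreasing subsequence has length 6, e.g. 39, 35, 32, 22, 21, 8.

6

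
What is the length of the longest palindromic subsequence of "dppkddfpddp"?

One longest palindromic subsequence is pddpddp (positions 2,5,6,8,9,10,11); it reads the same forward and backward, and the interval DP gives dp[1][11] = 7.

7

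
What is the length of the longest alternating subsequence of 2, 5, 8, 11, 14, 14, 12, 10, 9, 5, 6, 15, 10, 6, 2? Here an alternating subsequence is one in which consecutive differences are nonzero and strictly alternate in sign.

5

Track the best alternating length ending on an up-step vs a down-step at each position: up/down = 1/1, 2/1, 2/1, 2/1, 2/1, 2/1, 2/3, 2/3, 2/3, 2/3, 4/3, 4/1, 4/5, 4/5, 1/5.
The maximum over both is 5; one such subsequence is 2, 14, 12, 15, 10.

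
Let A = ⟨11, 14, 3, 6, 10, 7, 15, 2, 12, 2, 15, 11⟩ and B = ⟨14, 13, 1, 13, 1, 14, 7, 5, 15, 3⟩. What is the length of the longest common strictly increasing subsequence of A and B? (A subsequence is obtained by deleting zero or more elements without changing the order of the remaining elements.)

For each value that appears in both, track the longest common increasing run ending there.
The best achievable length is 2; one witness is 14, 15 (A-positions 2,7, B-positions 1,9).

2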